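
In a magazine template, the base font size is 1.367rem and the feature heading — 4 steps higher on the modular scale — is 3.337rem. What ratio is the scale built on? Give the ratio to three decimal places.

r⁴ = 3.337 / 1.367, so r = (3.337/1.367)^(1/4).
r = 2.4411^(1/4) ≈ 1.2500

1.250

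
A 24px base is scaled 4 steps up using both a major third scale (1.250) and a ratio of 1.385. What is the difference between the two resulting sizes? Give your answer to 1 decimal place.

29.7px

Major third: 24.0 × 1.250⁴ = 58.594px
At 1.385: 24.0 × 1.385⁴ = 88.310px
Difference: 88.310 − 58.594 = 29.716px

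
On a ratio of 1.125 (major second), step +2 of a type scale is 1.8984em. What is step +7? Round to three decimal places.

3.421em

Moving from step +2 to step +7 is 5 steps up, so multiply by r⁵.
1.8984 × 1.125⁵ = 1.8984 × 1.80203 ≈ 3.421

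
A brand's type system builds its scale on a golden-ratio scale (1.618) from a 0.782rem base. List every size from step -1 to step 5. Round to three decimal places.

0.483rem, 0.782rem, 1.265rem, 2.047rem, 3.312rem, 5.359rem, 8.672rem

Step -1: 0.782 ÷ 1.618 = 0.483
Step 0: 0.782rem
Step 1: 0.782 × 1.618 = 1.265
Step 2: 0.782 × 1.618² = 2.047
Step 3: 0.782 × 1.618³ = 3.312
Step 4: 0.782 × 1.618⁴ = 5.359
Step 5: 0.782 × 1.618⁵ = 8.672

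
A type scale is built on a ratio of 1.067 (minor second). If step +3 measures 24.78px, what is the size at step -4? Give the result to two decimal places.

24.78 ÷ 1.067⁷ = 24.78 ÷ 1.57453 ≈ 15.738

15.74px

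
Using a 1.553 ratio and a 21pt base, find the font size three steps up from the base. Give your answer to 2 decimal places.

78.66pt

Every step multiplies by the scale ratio.
21.0 × 1.553³ = 21.0 × 3.74554 ≈ 78.66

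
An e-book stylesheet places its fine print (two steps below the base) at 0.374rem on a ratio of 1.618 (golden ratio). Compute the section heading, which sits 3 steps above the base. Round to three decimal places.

0.374 × 1.618⁵ = 0.374 × 11.08901 ≈ 4.147

4.147rem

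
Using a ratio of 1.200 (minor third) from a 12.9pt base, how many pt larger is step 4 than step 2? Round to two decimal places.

Step 2: 12.9 × 1.200² = 18.5760pt
Step 4: 12.9 × 1.200⁴ = 26.7494pt
Difference: 26.7494 − 18.5760 = 8.1734pt

8.17pt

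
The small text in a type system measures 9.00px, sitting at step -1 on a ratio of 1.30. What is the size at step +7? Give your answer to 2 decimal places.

73.42px

Moving from step -1 to step +7 is 8 steps up, so multiply by r⁸.
9.00 × 1.30⁸ = 9.00 × 8.15731 ≈ 73.416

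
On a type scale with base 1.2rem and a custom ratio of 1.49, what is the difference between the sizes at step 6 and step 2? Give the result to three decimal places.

10.467rem

Step 2: 1.2 × 1.49² = 2.66412rem
Step 6: 1.2 × 1.49⁶ = 13.13103rem
Difference: 13.13103 − 2.66412 = 10.46691rem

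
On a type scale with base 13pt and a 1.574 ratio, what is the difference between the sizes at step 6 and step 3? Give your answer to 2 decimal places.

146.99pt

Step 3: 13.0 × 1.574³ = 50.6941pt
Step 6: 13.0 × 1.574⁶ = 197.6841pt
Difference: 197.6841 − 50.6941 = 146.9900pt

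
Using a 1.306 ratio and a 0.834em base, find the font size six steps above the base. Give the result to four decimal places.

4.1383em

0.834 × 1.306⁶ = 0.834 × 4.96203 ≈ 4.1383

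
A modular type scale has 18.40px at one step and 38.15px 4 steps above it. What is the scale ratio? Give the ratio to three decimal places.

1.200

r⁴ = 38.15 / 18.40, so r = (38.15/18.40)^(1/4).
r = 2.0734^(1/4) ≈ 1.2000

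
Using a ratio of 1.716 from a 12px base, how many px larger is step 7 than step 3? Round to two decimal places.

Step 3: 12.0 × 1.716³ = 60.6364px
Step 7: 12.0 × 1.716⁷ = 525.7778px
Difference: 525.7778 − 60.6364 = 465.1414px

465.14px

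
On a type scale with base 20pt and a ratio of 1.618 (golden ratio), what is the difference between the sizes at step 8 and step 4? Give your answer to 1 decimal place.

802.3pt

Step 4: 20.0 × 1.618⁴ = 137.071pt
Step 8: 20.0 × 1.618⁸ = 939.416pt
Difference: 939.416 − 137.071 = 802.345pt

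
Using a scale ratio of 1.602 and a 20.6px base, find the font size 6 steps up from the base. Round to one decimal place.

348.2px

20.6 × 1.602⁶ = 20.6 × 16.90344 ≈ 348.21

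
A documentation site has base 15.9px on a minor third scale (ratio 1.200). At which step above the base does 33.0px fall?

1.200ⁿ = 33.0 / 15.9 = 2.0755
n = ln(2.0755) / ln(1.200) = 0.7302 / 0.1823 ≈ 4.00

4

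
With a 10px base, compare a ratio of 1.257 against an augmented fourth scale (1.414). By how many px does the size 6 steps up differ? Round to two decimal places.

At 1.257: 10.0 × 1.257⁶ = 39.4468px
Augmented fourth: 10.0 × 1.414⁶ = 79.9275px
Difference: 79.9275 − 39.4468 = 40.4807px

40.48px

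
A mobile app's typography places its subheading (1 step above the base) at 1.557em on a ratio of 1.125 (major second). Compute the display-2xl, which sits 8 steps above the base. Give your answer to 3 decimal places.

3.551em

1.557 × 1.125⁷ = 1.557 × 2.28070 ≈ 3.551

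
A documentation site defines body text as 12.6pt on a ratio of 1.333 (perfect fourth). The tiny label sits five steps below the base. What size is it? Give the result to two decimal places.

2.99pt

12.6 ÷ 1.333⁵ = 12.6 ÷ 4.20873 ≈ 2.99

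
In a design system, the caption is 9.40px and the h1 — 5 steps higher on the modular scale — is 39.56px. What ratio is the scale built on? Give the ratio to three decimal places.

r⁵ = 39.56 / 9.40, so r = (39.56/9.40)^(1/5).
r = 4.2085^(1/5) ≈ 1.3330

1.333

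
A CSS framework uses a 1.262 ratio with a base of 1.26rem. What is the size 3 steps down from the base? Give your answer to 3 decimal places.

0.627rem

Every step multiplies by the scale ratio.
1.26 ÷ 1.262³ = 1.26 ÷ 2.00992 ≈ 0.627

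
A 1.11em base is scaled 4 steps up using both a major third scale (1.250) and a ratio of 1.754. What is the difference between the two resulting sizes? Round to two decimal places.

7.80em

Major third: 1.11 × 1.250⁴ = 2.7100em
At 1.754: 1.11 × 1.754⁴ = 10.5061em
Difference: 10.5061 − 2.7100 = 7.7961em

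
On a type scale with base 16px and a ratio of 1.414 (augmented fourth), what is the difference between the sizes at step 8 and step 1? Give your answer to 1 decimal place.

Step 1: 16.0 × 1.414 = 22.624px
Step 8: 16.0 × 1.414⁸ = 255.691px
Difference: 255.691 − 22.624 = 233.067px

233.1px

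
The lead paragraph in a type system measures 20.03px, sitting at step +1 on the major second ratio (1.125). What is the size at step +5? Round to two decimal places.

32.08px

Moving from step +1 to step +5 is 4 steps up, so multiply by r⁴.
20.03 × 1.125⁴ = 20.03 × 1.60181 ≈ 32.084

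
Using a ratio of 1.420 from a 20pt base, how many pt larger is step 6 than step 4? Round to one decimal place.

82.7pt

Step 4: 20.0 × 1.420⁴ = 81.317pt
Step 6: 20.0 × 1.420⁶ = 163.968pt
Difference: 163.968 − 81.317 = 82.651pt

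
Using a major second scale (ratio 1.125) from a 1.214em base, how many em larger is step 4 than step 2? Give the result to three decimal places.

Step 2: 1.214 × 1.125² = 1.53647em
Step 4: 1.214 × 1.125⁴ = 1.94459em
Difference: 1.94459 − 1.53647 = 0.40812em

0.408em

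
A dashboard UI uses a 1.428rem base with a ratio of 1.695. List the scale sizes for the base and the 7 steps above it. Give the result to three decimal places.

1.428rem, 2.420rem, 4.103rem, 6.954rem, 11.787rem, 19.979rem, 33.865rem, 57.401rem

Step 0: 1.428rem
Step 1: 1.428 × 1.695 = 2.420
Step 2: 1.428 × 1.695² = 4.103
Step 3: 1.428 × 1.695³ = 6.954
Step 4: 1.428 × 1.695⁴ = 11.787
Step 5: 1.428 × 1.695⁵ = 19.979
Step 6: 1.428 × 1.695⁶ = 33.865
Step 7: 1.428 × 1.695⁷ = 57.401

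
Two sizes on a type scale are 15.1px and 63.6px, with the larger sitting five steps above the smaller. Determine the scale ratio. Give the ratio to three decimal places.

r⁵ = 63.6 / 15.1, so r = (63.6/15.1)^(1/5).
r = 4.2119^(1/5) ≈ 1.3332

1.333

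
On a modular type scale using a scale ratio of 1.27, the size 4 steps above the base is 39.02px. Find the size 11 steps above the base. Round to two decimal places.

39.02 × 1.27⁷ = 39.02 × 5.32876 ≈ 207.928

207.93px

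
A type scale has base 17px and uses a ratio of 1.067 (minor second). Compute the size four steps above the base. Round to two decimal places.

A modular type scale is a geometric sequence: sizeₙ = base × rⁿ.
17.0 × 1.067⁴ = 17.0 × 1.29616 ≈ 22.03

22.03px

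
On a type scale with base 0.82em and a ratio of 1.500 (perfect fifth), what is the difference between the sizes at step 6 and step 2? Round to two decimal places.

7.50em

Step 2: 0.82 × 1.500² = 1.8450em
Step 6: 0.82 × 1.500⁶ = 9.3403em
Difference: 9.3403 − 1.8450 = 7.4953em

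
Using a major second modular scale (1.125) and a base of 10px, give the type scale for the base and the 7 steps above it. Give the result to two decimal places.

Step 0: 10px
Step 1: 10.0 × 1.125 = 11.25
Step 2: 10.0 × 1.125² = 12.66
Step 3: 10.0 × 1.125³ = 14.24
Step 4: 10.0 × 1.125⁴ = 16.02
Step 5: 10.0 × 1.125⁵ = 18.02
Step 6: 10.0 × 1.125⁶ = 20.27
Step 7: 10.0 × 1.125⁷ = 22.81

10.00px, 11.25px, 12.66px, 14.24px, 16.02px, 18.02px, 20.27px, 22.81px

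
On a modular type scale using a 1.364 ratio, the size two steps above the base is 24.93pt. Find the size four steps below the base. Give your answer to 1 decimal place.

24.93 ÷ 1.364⁶ = 24.93 ÷ 6.44001 ≈ 3.871

3.9pt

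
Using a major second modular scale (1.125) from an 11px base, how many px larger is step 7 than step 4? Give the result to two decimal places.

Step 4: 11.0 × 1.125⁴ = 17.6199px
Step 7: 11.0 × 1.125⁷ = 25.0877px
Difference: 25.0877 − 17.6199 = 7.4678px

7.47px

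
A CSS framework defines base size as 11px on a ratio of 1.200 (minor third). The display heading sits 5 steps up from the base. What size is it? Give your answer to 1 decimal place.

27.4px

Every step multiplies by the scale ratio.
11.0 × 1.200⁵ = 11.0 × 2.48832 ≈ 27.37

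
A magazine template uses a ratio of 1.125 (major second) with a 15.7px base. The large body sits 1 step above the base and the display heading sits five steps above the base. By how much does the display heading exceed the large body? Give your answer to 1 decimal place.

Step 1: 15.7 × 1.125 = 17.662px
Step 5: 15.7 × 1.125⁵ = 28.292px
Difference: 28.292 − 17.662 = 10.630px

10.6px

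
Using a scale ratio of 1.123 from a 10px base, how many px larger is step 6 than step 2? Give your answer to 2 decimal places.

Step 2: 10.0 × 1.123² = 12.6113px
Step 6: 10.0 × 1.123⁶ = 20.0576px
Difference: 20.0576 − 12.6113 = 7.4463px

7.45px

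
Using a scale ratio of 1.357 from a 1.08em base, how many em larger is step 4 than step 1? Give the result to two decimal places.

2.20em

Step 1: 1.08 × 1.357 = 1.4656em
Step 4: 1.08 × 1.357⁴ = 3.6622em
Difference: 3.6622 − 1.4656 = 2.1966em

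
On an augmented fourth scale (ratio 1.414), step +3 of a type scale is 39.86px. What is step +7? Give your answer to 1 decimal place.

159.3px

Moving from step +3 to step +7 is 4 steps up, so multiply by r⁴.
39.86 × 1.414⁴ = 39.86 × 3.99758 ≈ 159.344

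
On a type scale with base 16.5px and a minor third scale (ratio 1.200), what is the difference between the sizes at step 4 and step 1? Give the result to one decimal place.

14.4px

Step 1: 16.5 × 1.200 = 19.800px
Step 4: 16.5 × 1.200⁴ = 34.214px
Difference: 34.214 − 19.800 = 14.414px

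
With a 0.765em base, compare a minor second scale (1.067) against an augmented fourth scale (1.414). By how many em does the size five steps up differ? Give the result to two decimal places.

Minor second: 0.765 × 1.067⁵ = 1.0580em
Augmented fourth: 0.765 × 1.414⁵ = 4.3242em
Difference: 4.3242 − 1.0580 = 3.2662em

3.27em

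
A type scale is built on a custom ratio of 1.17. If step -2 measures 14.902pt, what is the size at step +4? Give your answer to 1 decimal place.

The gap is 4 − (-2) = 6 steps, so the factor is 1.17^6.
14.902 × 1.17⁶ = 14.902 × 2.56516 ≈ 38.226

38.2pt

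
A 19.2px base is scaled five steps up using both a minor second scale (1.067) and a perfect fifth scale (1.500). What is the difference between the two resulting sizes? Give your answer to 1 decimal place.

Minor second: 19.2 × 1.067⁵ = 26.554px
Perfect fifth: 19.2 × 1.500⁵ = 145.800px
Difference: 145.800 − 26.554 = 119.246px

119.2px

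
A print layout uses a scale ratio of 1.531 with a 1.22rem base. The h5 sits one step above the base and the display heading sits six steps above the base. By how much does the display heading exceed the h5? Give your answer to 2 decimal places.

Step 1: 1.22 × 1.531 = 1.8678rem
Step 6: 1.22 × 1.531⁶ = 15.7113rem
Difference: 15.7113 − 1.8678 = 13.8435rem

13.84rem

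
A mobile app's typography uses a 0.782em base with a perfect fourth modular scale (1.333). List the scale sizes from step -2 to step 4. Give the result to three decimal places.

0.440em, 0.587em, 0.782em, 1.042em, 1.390em, 1.852em, 2.469em

Step -2: 0.782 ÷ 1.333² = 0.440
Step -1: 0.782 ÷ 1.333 = 0.587
Step 0: 0.782em
Step 1: 0.782 × 1.333 = 1.042
Step 2: 0.782 × 1.333² = 1.390
Step 3: 0.782 × 1.333³ = 1.852
Step 4: 0.782 × 1.333⁴ = 2.469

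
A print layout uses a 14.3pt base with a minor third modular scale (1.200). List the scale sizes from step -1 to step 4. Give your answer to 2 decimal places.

Step -1: 14.3 ÷ 1.200 = 11.92
Step 0: 14.3pt
Step 1: 14.3 × 1.200 = 17.16
Step 2: 14.3 × 1.200² = 20.59
Step 3: 14.3 × 1.200³ = 24.71
Step 4: 14.3 × 1.200⁴ = 29.65

11.92pt, 14.30pt, 17.16pt, 20.59pt, 24.71pt, 29.65pt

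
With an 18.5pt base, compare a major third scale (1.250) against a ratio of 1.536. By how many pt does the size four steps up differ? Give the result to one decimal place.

Major third: 18.5 × 1.250⁴ = 45.166pt
At 1.536: 18.5 × 1.536⁴ = 102.976pt
Difference: 102.976 − 45.166 = 57.810pt

57.8pt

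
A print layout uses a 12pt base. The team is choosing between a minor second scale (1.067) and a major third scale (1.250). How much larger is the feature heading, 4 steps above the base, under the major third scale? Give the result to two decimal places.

13.74pt

Minor second: 12.0 × 1.067⁴ = 15.5539pt
Major third: 12.0 × 1.250⁴ = 29.2969pt
Difference: 29.2969 − 15.5539 = 13.7430pt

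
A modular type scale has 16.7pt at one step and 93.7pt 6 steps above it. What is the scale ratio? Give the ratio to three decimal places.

The ratio satisfies 16.7 × r⁶ = 93.7, so r = (93.7 / 16.7)^(1/6).
r = 5.6108^(1/6) ≈ 1.3330

1.333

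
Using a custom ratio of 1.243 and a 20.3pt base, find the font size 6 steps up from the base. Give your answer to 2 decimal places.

Each step on a modular scale multiplies by the ratio, so the size n steps from the base is base × ratioⁿ.
20.3 × 1.243⁶ = 20.3 × 3.68830 ≈ 74.87

74.87pt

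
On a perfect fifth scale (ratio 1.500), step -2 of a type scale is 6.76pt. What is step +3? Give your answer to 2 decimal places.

6.76 × 1.500⁵ = 6.76 × 7.59375 ≈ 51.334

51.33pt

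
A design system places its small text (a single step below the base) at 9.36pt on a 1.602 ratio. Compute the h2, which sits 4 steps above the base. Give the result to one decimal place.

98.8pt

The gap is 4 − (-1) = 5 steps, so the factor is 1.602^5.
9.36 × 1.602⁵ = 9.36 × 10.55146 ≈ 98.762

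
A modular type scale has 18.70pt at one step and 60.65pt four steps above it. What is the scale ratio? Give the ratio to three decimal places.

1.342

r⁴ = 60.65 / 18.70, so r = (60.65/18.70)^(1/4).
r = 3.2433^(1/4) ≈ 1.3420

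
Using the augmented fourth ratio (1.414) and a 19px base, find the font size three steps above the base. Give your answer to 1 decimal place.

53.7px

Every step multiplies by the scale ratio.
19.0 × 1.414³ = 19.0 × 2.82715 ≈ 53.72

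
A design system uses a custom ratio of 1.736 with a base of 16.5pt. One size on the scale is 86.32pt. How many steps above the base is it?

1.736ⁿ = 86.32 / 16.5 = 5.2315
n = ln(5.2315) / ln(1.736) = 1.6547 / 0.5516 ≈ 3.00

3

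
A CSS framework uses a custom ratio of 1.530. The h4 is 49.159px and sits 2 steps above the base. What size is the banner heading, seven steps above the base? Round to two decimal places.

412.15px

The gap is 7 − (2) = 5 steps, so the factor is 1.530^5.
49.159 × 1.530⁵ = 49.159 × 8.38411 ≈ 412.155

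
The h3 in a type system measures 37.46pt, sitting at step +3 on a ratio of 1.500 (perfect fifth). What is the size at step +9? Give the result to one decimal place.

426.7pt

37.46 × 1.500⁶ = 37.46 × 11.39062 ≈ 426.693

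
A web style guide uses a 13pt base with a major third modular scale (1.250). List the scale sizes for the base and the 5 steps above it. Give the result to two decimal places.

13.00pt, 16.25pt, 20.31pt, 25.39pt, 31.74pt, 39.67pt

Step 0: 13pt
Step 1: 13.0 × 1.250 = 16.25
Step 2: 13.0 × 1.250² = 20.31
Step 3: 13.0 × 1.250³ = 25.39
Step 4: 13.0 × 1.250⁴ = 31.74
Step 5: 13.0 × 1.250⁵ = 39.67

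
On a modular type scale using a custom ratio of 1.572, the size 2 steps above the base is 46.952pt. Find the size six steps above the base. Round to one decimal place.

The gap is 6 − (2) = 4 steps, so the factor is 1.572^4.
46.952 × 1.572⁴ = 46.952 × 6.10675 ≈ 286.724

286.7pt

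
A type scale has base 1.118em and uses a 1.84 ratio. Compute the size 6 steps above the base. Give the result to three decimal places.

43.386em

A modular type scale is a geometric sequence: sizeₙ = base × rⁿ.
1.118 × 1.84⁶ = 1.118 × 38.80672 ≈ 43.386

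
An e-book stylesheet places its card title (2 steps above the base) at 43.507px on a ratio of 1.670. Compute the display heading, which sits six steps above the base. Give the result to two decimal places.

43.507 × 1.670⁴ = 43.507 × 7.77796 ≈ 338.396

338.40px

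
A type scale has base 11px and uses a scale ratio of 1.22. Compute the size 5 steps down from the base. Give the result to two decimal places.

4.07px

Each step on a modular scale multiplies by the ratio, so the size n steps from the base is base × ratioⁿ.
11.0 ÷ 1.22⁵ = 11.0 ÷ 2.70271 ≈ 4.07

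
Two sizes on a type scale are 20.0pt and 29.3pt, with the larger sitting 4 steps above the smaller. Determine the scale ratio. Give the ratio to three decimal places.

The ratio satisfies 20.0 × r⁴ = 29.3, so r = (29.3 / 20.0)^(1/4).
r = 1.4650^(1/4) ≈ 1.1002

1.100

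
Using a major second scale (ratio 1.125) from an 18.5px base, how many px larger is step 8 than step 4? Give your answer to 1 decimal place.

17.8px

Step 4: 18.5 × 1.125⁴ = 29.633px
Step 8: 18.5 × 1.125⁸ = 47.467px
Difference: 47.467 − 29.633 = 17.834px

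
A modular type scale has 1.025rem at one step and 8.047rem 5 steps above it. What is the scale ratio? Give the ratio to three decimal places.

1.510

The ratio satisfies 1.025 × r⁵ = 8.047, so r = (8.047 / 1.025)^(1/5).
r = 7.8507^(1/5) ≈ 1.5100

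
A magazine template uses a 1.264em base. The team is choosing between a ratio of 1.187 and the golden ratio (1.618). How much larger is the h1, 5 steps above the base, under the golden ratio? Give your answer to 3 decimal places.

11.038em

At 1.187: 1.264 × 1.187⁵ = 2.97852em
Golden ratio: 1.264 × 1.618⁵ = 14.01650em
Difference: 14.01650 − 2.97852 = 11.03798em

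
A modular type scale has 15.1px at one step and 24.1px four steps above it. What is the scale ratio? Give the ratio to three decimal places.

r⁴ = 24.1 / 15.1, so r = (24.1/15.1)^(1/4).
r = 1.5960^(1/4) ≈ 1.1240

1.124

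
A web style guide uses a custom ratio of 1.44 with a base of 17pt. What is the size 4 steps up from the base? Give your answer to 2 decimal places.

73.10pt

A modular type scale is a geometric sequence: sizeₙ = base × rⁿ.
17.0 × 1.44⁴ = 17.0 × 4.29982 ≈ 73.10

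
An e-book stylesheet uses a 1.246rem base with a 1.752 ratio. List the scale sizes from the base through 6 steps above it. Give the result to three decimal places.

Step 0: 1.246rem
Step 1: 1.246 × 1.752 = 2.183
Step 2: 1.246 × 1.752² = 3.825
Step 3: 1.246 × 1.752³ = 6.701
Step 4: 1.246 × 1.752⁴ = 11.740
Step 5: 1.246 × 1.752⁵ = 20.568
Step 6: 1.246 × 1.752⁶ = 36.035

1.246rem, 2.183rem, 3.825rem, 6.701rem, 11.740rem, 20.568rem, 36.035rem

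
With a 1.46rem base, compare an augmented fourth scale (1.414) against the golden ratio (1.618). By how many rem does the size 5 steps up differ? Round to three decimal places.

7.937rem

Augmented fourth: 1.46 × 1.414⁵ = 8.25277rem
Golden ratio: 1.46 × 1.618⁵ = 16.18995rem
Difference: 16.18995 − 8.25277 = 7.93718rem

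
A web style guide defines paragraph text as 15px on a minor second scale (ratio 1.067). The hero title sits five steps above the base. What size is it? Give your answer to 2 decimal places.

15.0 × 1.067⁵ = 15.0 × 1.38300 ≈ 20.74

20.74px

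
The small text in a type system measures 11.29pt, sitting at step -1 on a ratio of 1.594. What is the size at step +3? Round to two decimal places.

The gap is 3 − (-1) = 4 steps, so the factor is 1.594^4.
11.29 × 1.594⁴ = 11.29 × 6.45585 ≈ 72.887

72.89pt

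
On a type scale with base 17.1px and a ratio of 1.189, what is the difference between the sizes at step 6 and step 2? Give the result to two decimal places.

24.14px

Step 2: 17.1 × 1.189² = 24.1746px
Step 6: 17.1 × 1.189⁶ = 48.3156px
Difference: 48.3156 − 24.1746 = 24.1410px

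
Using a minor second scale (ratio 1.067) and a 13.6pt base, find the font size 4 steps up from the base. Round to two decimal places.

Each step on a modular scale multiplies by the ratio, so the size n steps from the base is base × ratioⁿ.
13.6 × 1.067⁴ = 13.6 × 1.29616 ≈ 17.63

17.63pt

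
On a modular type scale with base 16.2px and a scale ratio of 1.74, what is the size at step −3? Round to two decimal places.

3.08px

Every step multiplies by the scale ratio.
16.2 ÷ 1.74³ = 16.2 ÷ 5.26802 ≈ 3.08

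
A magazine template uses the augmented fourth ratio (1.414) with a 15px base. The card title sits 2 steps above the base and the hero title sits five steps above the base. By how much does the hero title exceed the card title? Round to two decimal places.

Step 2: 15.0 × 1.414² = 29.9909px
Step 5: 15.0 × 1.414⁵ = 84.7888px
Difference: 84.7888 − 29.9909 = 54.7979px

54.80px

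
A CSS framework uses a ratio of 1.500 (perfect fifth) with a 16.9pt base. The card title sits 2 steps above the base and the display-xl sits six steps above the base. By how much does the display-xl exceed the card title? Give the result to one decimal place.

154.5pt

Step 2: 16.9 × 1.500² = 38.025pt
Step 6: 16.9 × 1.500⁶ = 192.502pt
Difference: 192.502 − 38.025 = 154.477pt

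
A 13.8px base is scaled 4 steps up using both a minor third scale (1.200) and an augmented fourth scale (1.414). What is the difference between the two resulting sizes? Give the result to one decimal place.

Minor third: 13.8 × 1.200⁴ = 28.616px
Augmented fourth: 13.8 × 1.414⁴ = 55.167px
Difference: 55.167 − 28.616 = 26.551px

26.6px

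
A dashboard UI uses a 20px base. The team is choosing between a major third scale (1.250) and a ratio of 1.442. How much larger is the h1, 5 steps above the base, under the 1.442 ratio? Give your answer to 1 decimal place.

Major third: 20.0 × 1.250⁵ = 61.035px
At 1.442: 20.0 × 1.442⁵ = 124.697px
Difference: 124.697 − 61.035 = 63.662px

63.7px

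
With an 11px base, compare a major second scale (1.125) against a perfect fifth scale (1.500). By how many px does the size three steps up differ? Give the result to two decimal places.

Major second: 11.0 × 1.125³ = 15.6621px
Perfect fifth: 11.0 × 1.500³ = 37.1250px
Difference: 37.1250 − 15.6621 = 21.4629px

21.46px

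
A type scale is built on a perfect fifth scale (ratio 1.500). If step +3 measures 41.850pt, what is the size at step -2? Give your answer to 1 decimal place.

Moving from step +3 to step -2 is 5 steps down, so divide by r⁵.
41.850 ÷ 1.500⁵ = 41.850 ÷ 7.59375 ≈ 5.511

5.5pt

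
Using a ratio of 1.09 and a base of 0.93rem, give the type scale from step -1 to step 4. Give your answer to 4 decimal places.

Step -1: 0.93 ÷ 1.09 = 0.8532
Step 0: 0.93rem
Step 1: 0.93 × 1.09 = 1.0137
Step 2: 0.93 × 1.09² = 1.1049
Step 3: 0.93 × 1.09³ = 1.2044
Step 4: 0.93 × 1.09⁴ = 1.3128

0.8532rem, 0.9300rem, 1.0137rem, 1.1049rem, 1.2044rem, 1.3128rem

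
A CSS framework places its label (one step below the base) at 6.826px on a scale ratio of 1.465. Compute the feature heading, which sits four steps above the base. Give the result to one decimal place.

6.826 × 1.465⁵ = 6.826 × 6.74820 ≈ 46.063

46.1px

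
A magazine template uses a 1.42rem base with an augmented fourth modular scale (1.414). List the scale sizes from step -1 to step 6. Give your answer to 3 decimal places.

1.004rem, 1.420rem, 2.008rem, 2.839rem, 4.015rem, 5.677rem, 8.027rem, 11.350rem

Step -1: 1.42 ÷ 1.414 = 1.004
Step 0: 1.42rem
Step 1: 1.42 × 1.414 = 2.008
Step 2: 1.42 × 1.414² = 2.839
Step 3: 1.42 × 1.414³ = 4.015
Step 4: 1.42 × 1.414⁴ = 5.677
Step 5: 1.42 × 1.414⁵ = 8.027
Step 6: 1.42 × 1.414⁶ = 11.350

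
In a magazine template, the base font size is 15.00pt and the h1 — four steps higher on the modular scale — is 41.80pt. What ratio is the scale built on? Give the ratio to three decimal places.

1.292

r⁴ = 41.80 / 15.00, so r = (41.80/15.00)^(1/4).
r = 2.7867^(1/4) ≈ 1.2920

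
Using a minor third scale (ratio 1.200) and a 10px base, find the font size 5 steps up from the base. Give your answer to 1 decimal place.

Each step on a modular scale multiplies by the ratio, so the size n steps from the base is base × ratioⁿ.
10.0 × 1.200⁵ = 10.0 × 2.48832 ≈ 24.88

24.9px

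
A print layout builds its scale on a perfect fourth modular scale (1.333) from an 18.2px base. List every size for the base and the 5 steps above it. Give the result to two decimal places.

18.20px, 24.26px, 32.34px, 43.11px, 57.46px, 76.60px

Step 0: 18.2px
Step 1: 18.2 × 1.333 = 24.26
Step 2: 18.2 × 1.333² = 32.34
Step 3: 18.2 × 1.333³ = 43.11
Step 4: 18.2 × 1.333⁴ = 57.46
Step 5: 18.2 × 1.333⁵ = 76.60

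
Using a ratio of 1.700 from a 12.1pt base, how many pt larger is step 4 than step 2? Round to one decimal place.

66.1pt

Step 2: 12.1 × 1.700² = 34.969pt
Step 4: 12.1 × 1.700⁴ = 101.060pt
Difference: 101.060 − 34.969 = 66.091pt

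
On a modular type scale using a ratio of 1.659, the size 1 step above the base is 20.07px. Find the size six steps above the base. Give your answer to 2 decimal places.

252.22px

20.07 × 1.659⁵ = 20.07 × 12.56701 ≈ 252.220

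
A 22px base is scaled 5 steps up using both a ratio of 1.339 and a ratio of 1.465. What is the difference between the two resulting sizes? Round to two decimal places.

53.77px

At 1.339: 22.0 × 1.339⁵ = 94.6947px
At 1.465: 22.0 × 1.465⁵ = 148.4605px
Difference: 148.4605 − 94.6947 = 53.7658px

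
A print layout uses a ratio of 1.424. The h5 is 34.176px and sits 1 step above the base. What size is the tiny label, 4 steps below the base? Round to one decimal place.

34.176 ÷ 1.424⁵ = 34.176 ÷ 5.85531 ≈ 5.837

5.8px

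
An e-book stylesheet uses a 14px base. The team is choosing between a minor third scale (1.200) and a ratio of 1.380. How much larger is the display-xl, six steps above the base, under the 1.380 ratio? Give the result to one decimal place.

54.9px

Minor third: 14.0 × 1.200⁶ = 41.804px
At 1.380: 14.0 × 1.380⁶ = 96.695px
Difference: 96.695 − 41.804 = 54.891px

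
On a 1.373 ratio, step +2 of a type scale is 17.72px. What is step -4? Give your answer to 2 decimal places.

2.65px

Moving from step +2 to step -4 is 6 steps down, so divide by r⁶.
17.72 ÷ 1.373⁶ = 17.72 ÷ 6.69920 ≈ 2.645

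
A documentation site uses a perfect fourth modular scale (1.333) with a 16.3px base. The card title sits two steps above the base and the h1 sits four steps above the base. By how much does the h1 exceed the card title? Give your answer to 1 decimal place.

22.5px

Step 2: 16.3 × 1.333² = 28.963px
Step 4: 16.3 × 1.333⁴ = 51.465px
Difference: 51.465 − 28.963 = 22.502px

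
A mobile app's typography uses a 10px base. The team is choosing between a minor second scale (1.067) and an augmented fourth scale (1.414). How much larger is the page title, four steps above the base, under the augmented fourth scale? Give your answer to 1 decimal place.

Minor second: 10.0 × 1.067⁴ = 12.962px
Augmented fourth: 10.0 × 1.414⁴ = 39.976px
Difference: 39.976 − 12.962 = 27.014px

27.0px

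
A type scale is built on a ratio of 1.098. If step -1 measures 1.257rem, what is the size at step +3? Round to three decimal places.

The gap is 3 − (-1) = 4 steps, so the factor is 1.098^4.
1.257 × 1.098⁴ = 1.257 × 1.45348 ≈ 1.827

1.827rem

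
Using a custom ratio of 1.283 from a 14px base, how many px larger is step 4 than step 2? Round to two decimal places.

Step 2: 14.0 × 1.283² = 23.0452px
Step 4: 14.0 × 1.283⁴ = 37.9345px
Difference: 37.9345 − 23.0452 = 14.8893px

14.89px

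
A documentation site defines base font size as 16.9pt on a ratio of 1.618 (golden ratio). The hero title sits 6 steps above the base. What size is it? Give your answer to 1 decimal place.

303.2pt

16.9 × 1.618⁶ = 16.9 × 17.94201 ≈ 303.22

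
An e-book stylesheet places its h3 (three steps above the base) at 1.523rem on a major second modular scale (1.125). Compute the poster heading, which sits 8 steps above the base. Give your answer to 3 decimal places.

1.523 × 1.125⁵ = 1.523 × 1.80203 ≈ 2.744

2.744rem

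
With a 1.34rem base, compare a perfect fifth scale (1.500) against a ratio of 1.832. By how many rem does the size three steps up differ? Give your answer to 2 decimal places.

3.72rem

Perfect fifth: 1.34 × 1.500³ = 4.5225rem
At 1.832: 1.34 × 1.832³ = 8.2391rem
Difference: 8.2391 − 4.5225 = 3.7166rem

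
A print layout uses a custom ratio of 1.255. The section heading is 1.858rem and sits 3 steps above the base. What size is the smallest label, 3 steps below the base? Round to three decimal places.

0.476rem

1.858 ÷ 1.255⁶ = 1.858 ÷ 3.90717 ≈ 0.476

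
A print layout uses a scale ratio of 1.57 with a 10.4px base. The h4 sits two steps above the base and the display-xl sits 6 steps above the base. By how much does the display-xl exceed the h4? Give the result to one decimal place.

130.1px

Step 2: 10.4 × 1.57² = 25.635px
Step 6: 10.4 × 1.57⁶ = 155.751px
Difference: 155.751 − 25.635 = 130.116px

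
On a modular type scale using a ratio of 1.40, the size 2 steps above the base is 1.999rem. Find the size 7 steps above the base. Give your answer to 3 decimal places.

10.751rem

Moving from step +2 to step +7 is 5 steps up, so multiply by r⁵.
1.999 × 1.40⁵ = 1.999 × 5.37824 ≈ 10.751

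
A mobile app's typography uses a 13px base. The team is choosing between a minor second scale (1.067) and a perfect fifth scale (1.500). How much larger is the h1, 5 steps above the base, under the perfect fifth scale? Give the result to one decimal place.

Minor second: 13.0 × 1.067⁵ = 17.979px
Perfect fifth: 13.0 × 1.500⁵ = 98.719px
Difference: 98.719 − 17.979 = 80.740px

80.7px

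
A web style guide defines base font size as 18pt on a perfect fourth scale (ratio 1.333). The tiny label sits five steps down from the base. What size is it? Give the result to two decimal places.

18.0 ÷ 1.333⁵ = 18.0 ÷ 4.20873 ≈ 4.28

4.28pt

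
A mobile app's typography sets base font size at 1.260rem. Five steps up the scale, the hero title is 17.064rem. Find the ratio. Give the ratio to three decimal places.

1.684

r⁵ = 17.064 / 1.260, so r = (17.064/1.260)^(1/5).
r = 13.5429^(1/5) ≈ 1.6840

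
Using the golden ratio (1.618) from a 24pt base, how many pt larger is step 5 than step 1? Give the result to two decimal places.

Step 1: 24.0 × 1.618 = 38.8320pt
Step 5: 24.0 × 1.618⁵ = 266.1361pt
Difference: 266.1361 − 38.8320 = 227.3041pt

227.30pt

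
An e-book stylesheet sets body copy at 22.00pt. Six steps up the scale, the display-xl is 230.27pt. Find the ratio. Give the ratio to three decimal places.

The ratio satisfies 22.00 × r⁶ = 230.27, so r = (230.27 / 22.00)^(1/6).
r = 10.4668^(1/6) ≈ 1.4790

1.479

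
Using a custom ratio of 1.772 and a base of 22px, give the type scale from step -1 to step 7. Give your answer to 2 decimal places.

12.42px, 22.00px, 38.98px, 69.08px, 122.41px, 216.91px, 384.36px, 681.09px, 1206.89px

Step -1: 22.0 ÷ 1.772 = 12.42
Step 0: 22px
Step 1: 22.0 × 1.772 = 38.98
Step 2: 22.0 × 1.772² = 69.08
Step 3: 22.0 × 1.772³ = 122.41
Step 4: 22.0 × 1.772⁴ = 216.91
Step 5: 22.0 × 1.772⁵ = 384.36
Step 6: 22.0 × 1.772⁶ = 681.09
Step 7: 22.0 × 1.772⁷ = 1206.89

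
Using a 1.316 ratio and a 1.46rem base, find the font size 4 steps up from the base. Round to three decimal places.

A modular type scale is a geometric sequence: sizeₙ = base × rⁿ.
1.46 × 1.316⁴ = 1.46 × 2.99933 ≈ 4.379

4.379rem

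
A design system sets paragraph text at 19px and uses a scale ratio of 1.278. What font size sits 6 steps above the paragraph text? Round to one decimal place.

A modular type scale is a geometric sequence: sizeₙ = base × rⁿ.
19.0 × 1.278⁶ = 19.0 × 4.35698 ≈ 82.78

82.8px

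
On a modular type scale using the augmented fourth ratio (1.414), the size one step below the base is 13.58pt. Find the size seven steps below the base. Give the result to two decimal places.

The gap is -7 − (-1) = -6 steps, so the factor is 1.414^-6.
13.58 ÷ 1.414⁶ = 13.58 ÷ 7.99275 ≈ 1.699

1.70pt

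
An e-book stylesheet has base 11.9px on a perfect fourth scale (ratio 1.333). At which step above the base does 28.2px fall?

3

1.333ⁿ = 28.2 / 11.9 = 2.3697
n = ln(2.3697) / ln(1.333) = 0.8628 / 0.2874 ≈ 3.00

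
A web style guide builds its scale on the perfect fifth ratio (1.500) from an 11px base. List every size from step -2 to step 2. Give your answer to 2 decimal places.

4.89px, 7.33px, 11.00px, 16.50px, 24.75px

Step -2: 11.0 ÷ 1.500² = 4.89
Step -1: 11.0 ÷ 1.500 = 7.33
Step 0: 11px
Step 1: 11.0 × 1.500 = 16.50
Step 2: 11.0 × 1.500² = 24.75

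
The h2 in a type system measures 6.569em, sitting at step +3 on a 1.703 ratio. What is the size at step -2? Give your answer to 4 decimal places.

6.569 ÷ 1.703⁵ = 6.569 ÷ 14.32429 ≈ 0.4586

0.4586em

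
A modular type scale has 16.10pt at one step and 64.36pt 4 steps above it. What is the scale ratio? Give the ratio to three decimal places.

The ratio satisfies 16.10 × r⁴ = 64.36, so r = (64.36 / 16.10)^(1/4).
r = 3.9975^(1/4) ≈ 1.4140

1.414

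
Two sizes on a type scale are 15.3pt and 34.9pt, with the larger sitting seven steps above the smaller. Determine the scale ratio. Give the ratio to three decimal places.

r⁷ = 34.9 / 15.3, so r = (34.9/15.3)^(1/7).
r = 2.2810^(1/7) ≈ 1.1250

1.125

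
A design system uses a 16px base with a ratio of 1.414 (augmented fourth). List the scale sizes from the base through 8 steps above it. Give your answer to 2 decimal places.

Step 0: 16px
Step 1: 16.0 × 1.414 = 22.62
Step 2: 16.0 × 1.414² = 31.99
Step 3: 16.0 × 1.414³ = 45.23
Step 4: 16.0 × 1.414⁴ = 63.96
Step 5: 16.0 × 1.414⁵ = 90.44
Step 6: 16.0 × 1.414⁶ = 127.88
Step 7: 16.0 × 1.414⁷ = 180.83
Step 8: 16.0 × 1.414⁸ = 255.69

16.00px, 22.62px, 31.99px, 45.23px, 63.96px, 90.44px, 127.88px, 180.83px, 255.69px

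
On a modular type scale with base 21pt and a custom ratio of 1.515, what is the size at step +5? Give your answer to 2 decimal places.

167.60pt

Each step on a modular scale multiplies by the ratio, so the size n steps from the base is base × ratioⁿ.
21.0 × 1.515⁵ = 21.0 × 7.98111 ≈ 167.60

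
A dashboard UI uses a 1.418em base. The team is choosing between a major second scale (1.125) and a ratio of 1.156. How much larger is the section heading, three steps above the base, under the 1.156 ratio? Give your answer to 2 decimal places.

Major second: 1.418 × 1.125³ = 2.0190em
At 1.156: 1.418 × 1.156³ = 2.1905em
Difference: 2.1905 − 2.0190 = 0.1715em

0.17em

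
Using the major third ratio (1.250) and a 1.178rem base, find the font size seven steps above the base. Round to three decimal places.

5.617rem

1.178 × 1.250⁷ = 1.178 × 4.76837 ≈ 5.617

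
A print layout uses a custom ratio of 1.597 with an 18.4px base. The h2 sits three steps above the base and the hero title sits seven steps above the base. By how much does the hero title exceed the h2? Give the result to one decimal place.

Step 3: 18.4 × 1.597³ = 74.943px
Step 7: 18.4 × 1.597⁷ = 487.475px
Difference: 487.475 − 74.943 = 412.532px

412.5px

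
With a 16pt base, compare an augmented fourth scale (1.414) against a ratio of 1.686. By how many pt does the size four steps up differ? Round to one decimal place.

65.3pt

Augmented fourth: 16.0 × 1.414⁴ = 63.961pt
At 1.686: 16.0 × 1.686⁴ = 129.286pt
Difference: 129.286 − 63.961 = 65.325pt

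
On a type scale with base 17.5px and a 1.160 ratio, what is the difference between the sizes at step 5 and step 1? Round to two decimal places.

16.46px

Step 1: 17.5 × 1.160 = 20.3000px
Step 5: 17.5 × 1.160⁵ = 36.7560px
Difference: 36.7560 − 20.3000 = 16.4560px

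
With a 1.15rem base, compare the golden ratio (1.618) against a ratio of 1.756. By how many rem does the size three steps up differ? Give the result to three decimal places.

Golden ratio: 1.15 × 1.618³ = 4.87117rem
At 1.756: 1.15 × 1.756³ = 6.22689rem
Difference: 6.22689 − 4.87117 = 1.35572rem

1.356rem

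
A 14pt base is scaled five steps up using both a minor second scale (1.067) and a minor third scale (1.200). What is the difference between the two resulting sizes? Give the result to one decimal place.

15.5pt

Minor second: 14.0 × 1.067⁵ = 19.362pt
Minor third: 14.0 × 1.200⁵ = 34.836pt
Difference: 34.836 − 19.362 = 15.474pt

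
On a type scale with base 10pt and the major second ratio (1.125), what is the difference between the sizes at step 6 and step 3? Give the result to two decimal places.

6.03pt

Step 3: 10.0 × 1.125³ = 14.2383pt
Step 6: 10.0 × 1.125⁶ = 20.2729pt
Difference: 20.2729 − 14.2383 = 6.0346pt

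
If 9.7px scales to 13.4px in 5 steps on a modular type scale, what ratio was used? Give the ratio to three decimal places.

The ratio satisfies 9.7 × r⁵ = 13.4, so r = (13.4 / 9.7)^(1/5).
r = 1.3814^(1/5) ≈ 1.0668

1.067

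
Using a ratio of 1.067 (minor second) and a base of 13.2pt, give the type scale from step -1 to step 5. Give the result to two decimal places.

Step -1: 13.2 ÷ 1.067 = 12.37
Step 0: 13.2pt
Step 1: 13.2 × 1.067 = 14.08
Step 2: 13.2 × 1.067² = 15.03
Step 3: 13.2 × 1.067³ = 16.03
Step 4: 13.2 × 1.067⁴ = 17.11
Step 5: 13.2 × 1.067⁵ = 18.26

12.37pt, 13.20pt, 14.08pt, 15.03pt, 16.03pt, 17.11pt, 18.26pt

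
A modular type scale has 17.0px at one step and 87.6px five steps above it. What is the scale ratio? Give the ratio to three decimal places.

The ratio satisfies 17.0 × r⁵ = 87.6, so r = (87.6 / 17.0)^(1/5).
r = 5.1529^(1/5) ≈ 1.3881

1.388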